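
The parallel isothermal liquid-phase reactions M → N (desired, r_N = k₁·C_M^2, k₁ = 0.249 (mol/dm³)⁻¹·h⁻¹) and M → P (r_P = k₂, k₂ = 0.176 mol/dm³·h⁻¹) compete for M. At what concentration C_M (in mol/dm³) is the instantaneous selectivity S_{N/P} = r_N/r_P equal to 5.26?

S_{N/P} = (k₁/k₂)·C_M^2 ⇒ C_M = (S·k₂/k₁)^(0.5).
= (5.26×0.176/0.249)^(0.5) = (3.718)^(0.5) = 1.93 mol/dm³.

1.93 mol/dm³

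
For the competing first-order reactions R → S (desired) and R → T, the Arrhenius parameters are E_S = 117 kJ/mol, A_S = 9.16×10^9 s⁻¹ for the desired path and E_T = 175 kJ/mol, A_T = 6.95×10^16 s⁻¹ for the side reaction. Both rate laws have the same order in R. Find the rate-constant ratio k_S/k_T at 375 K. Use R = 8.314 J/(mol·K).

k_S/k_T = (A_S/A_T)·exp[−(E_S−E_T)/(RT)] = (A_S/A_T)·exp[(E_T−E_S)/(RT)].
(E_T−E_S)/(RT) = (175−117)×10³/(8.314×375) = 58000/3118 = 18.60.
k_S/k_T = (9.16×10^9/6.95×10^16)·exp(18.60) = 1.318×10^-7 × 1.200×10^8 = 15.8.

15.8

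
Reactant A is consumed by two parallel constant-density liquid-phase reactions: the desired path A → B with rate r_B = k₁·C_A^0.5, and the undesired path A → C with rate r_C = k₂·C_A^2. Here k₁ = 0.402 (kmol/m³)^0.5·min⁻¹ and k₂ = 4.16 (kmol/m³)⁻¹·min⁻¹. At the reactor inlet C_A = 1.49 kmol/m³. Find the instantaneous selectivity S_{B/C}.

0.0531

S_{B/C} = r_B/r_C = (k₁·C_A^0.5)/(k₂·C_A^2) = (k₁/k₂)·C_A^-1.5.
= (0.402×1.490^0.5) / (4.16×1.490^2) = 0.4907/9.236 = 0.0531.
The undesired path is higher order in A, so low C_A (CSTR or dilute feed) favours B.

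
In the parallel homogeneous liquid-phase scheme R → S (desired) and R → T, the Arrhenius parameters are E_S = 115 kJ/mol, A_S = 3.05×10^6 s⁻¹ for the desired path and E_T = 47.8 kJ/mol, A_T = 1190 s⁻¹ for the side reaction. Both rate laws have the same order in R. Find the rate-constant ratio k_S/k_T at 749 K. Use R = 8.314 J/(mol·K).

0.0527

With equal orders, S_{S/T} = k_S/k_T = (A_S/A_T)·exp[(E_T−E_S)/(RT)].
(E_T−E_S)/(RT) = (47.8−115)×10³/(8.314×749) = -67200/6227 = -10.79.
k_S/k_T = (3.05×10^6/1190)·exp(-10.79) = 2563 × 2.058×10^-5 = 0.0527.
Since E_S > E_T, raising the temperature improves selectivity toward S.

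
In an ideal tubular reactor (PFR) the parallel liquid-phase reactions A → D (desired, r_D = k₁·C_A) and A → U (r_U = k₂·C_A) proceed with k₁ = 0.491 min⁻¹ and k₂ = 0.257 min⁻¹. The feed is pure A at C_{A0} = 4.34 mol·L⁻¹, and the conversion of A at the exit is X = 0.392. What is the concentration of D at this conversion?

1.12 mol·L⁻¹

C_A = C_{A0}(1−X) = 2.639 mol·L⁻¹.
Both paths are first order in A, so the instantaneous fraction to D is constant: dC_D/d(−C_A) = k₁/(k₁+k₂) = 0.6564.
C_D = 0.6564·(C_{A0}−C_A) = 0.6564×1.701 = 1.12 mol·L⁻¹.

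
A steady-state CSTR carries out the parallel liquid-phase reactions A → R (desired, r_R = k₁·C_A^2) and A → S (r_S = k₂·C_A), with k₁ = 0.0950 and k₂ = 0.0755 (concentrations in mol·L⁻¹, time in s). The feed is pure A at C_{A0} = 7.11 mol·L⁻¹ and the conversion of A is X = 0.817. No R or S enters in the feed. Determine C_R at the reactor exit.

3.61 mol·L⁻¹

Exit C_A = C_{A0}(1−X) = 7.11×0.183 = 1.301 mol·L⁻¹.
In a CSTR the entire volume is at exit conditions, so r_R = 0.0950×1.301^2 = 0.1608 and r_S = 0.0755×1.301 = 0.09824.
Fraction of consumed A going to R: r_R/(r_R+r_S) = 0.6208.
C_R = 0.6208·C_{A0}·X = 0.6208×7.11×0.817 = 3.61 mol·L⁻¹.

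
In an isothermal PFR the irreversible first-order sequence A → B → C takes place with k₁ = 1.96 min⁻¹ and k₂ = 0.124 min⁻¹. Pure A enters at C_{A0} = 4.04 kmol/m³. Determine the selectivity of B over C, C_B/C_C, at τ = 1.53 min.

6.90

For first-order series with pure A initially, C_B(τ) = k₁C_{A0}/(k₂−k₁)·(e^(−k₁τ) − e^(−k₂τ)).
e^(−k₁τ) = e^(−1.96×1.53) = e^(−2.999) = 0.04985; e^(−k₂τ) = e^(−0.1897) = 0.8272.
C_B = 1.96×4.04/(0.124−1.96) × (0.04985−0.8272) = (-4.313)×(-0.7773) = 3.353 kmol/m³.
C_A = C_{A0}e^(−k₁τ) = 0.2014 kmol/m³, so C_C = C_{A0}−C_A−C_B = 0.4860 kmol/m³; C_B/C_C = 6.90.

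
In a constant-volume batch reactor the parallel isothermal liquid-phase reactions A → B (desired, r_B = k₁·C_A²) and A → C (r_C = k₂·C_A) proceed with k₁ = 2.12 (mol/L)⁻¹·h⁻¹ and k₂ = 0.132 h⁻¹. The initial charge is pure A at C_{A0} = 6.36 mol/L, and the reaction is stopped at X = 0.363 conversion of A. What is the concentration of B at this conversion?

2.28 mol/L

C_A = C_{A0}(1−X) = 4.051 mol/L.
Along a PFR/batch, dC_C/dC_A = −r_C/(r_B+r_C) = −k₂/(k₂+k₁·C_A).
Integrating from C_{A0} to C_A: C_C = (0.132/2.12)·ln[(0.132+2.12·6.36)/(0.132+2.12·4.05)] = 0.06226·ln(13.62/8.721) = 0.02774 mol/L.
Then C_B = (C_{A0}−C_A) − C_C = 2.309 − 0.02774 = 2.281 mol/L.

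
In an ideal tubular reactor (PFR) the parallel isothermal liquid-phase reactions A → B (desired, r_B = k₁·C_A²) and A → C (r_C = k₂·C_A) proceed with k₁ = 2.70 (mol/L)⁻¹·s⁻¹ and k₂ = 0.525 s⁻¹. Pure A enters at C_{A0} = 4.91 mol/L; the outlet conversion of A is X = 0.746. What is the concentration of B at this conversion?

C_A = C_{A0}(1−X) = 1.247 mol/L.
Along a PFR/batch, dC_C/dC_A = −r_C/(r_B+r_C) = −k₂/(k₂+k₁·C_A).
Integrating from C_{A0} to C_A: C_C = (0.525/2.70)·ln[(0.525+2.70·4.91)/(0.525+2.70·1.25)] = 0.1944·ln(13.78/3.892) = 0.2458 mol/L.
Then C_B = (C_{A0}−C_A) − C_C = 3.663 − 0.2458 = 3.417 mol/L.

3.42 mol/L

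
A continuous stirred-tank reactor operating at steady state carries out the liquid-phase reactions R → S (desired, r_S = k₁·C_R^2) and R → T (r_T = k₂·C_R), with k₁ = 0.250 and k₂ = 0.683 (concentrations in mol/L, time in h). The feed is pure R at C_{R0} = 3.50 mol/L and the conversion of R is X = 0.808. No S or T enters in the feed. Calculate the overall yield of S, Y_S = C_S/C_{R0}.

Exit C_R = C_{R0}(1−X) = 3.50×0.192 = 0.6720 mol/L.
In a CSTR the entire volume is at exit conditions, so r_S = 0.250×0.6720^2 = 0.1129 and r_T = 0.683×0.6720 = 0.4590.
Fraction of consumed R going to S: r_S/(r_S+r_T) = 0.1974.
C_S = 0.1974·C_{R0}·X = 0.1974×3.50×0.808 = 0.558 mol/L; Y_S = C_S/C_{R0} = 0.160.

0.160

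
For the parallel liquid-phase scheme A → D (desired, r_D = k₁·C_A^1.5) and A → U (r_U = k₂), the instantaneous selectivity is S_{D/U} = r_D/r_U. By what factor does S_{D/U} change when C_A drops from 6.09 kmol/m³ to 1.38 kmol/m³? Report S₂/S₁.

0.108

S_{D/U} = (k₁/k₂)·C_A^1.5, so S₂/S₁ = (C_{A,2}/C_{A,1})^1.5.
= (1.38/6.09)^1.5 = (0.2266)^1.5 = 0.108.
Selectivity toward D falls as C_A falls — high-concentration operation is favoured.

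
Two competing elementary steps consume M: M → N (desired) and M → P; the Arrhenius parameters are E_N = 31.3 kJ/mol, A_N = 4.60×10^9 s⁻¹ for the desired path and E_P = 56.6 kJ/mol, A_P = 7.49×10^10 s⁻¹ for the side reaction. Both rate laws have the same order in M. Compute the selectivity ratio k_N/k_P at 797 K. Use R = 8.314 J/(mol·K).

2.80

With equal orders, S_{N/P} = k_N/k_P = (A_N/A_P)·exp[(E_P−E_N)/(RT)].
(E_P−E_N)/(RT) = (56.6−31.3)×10³/(8.314×797) = 25300/6626 = 3.818.
k_N/k_P = (4.60×10^9/7.49×10^10)·exp(3.818) = 0.06142 × 45.52 = 2.80.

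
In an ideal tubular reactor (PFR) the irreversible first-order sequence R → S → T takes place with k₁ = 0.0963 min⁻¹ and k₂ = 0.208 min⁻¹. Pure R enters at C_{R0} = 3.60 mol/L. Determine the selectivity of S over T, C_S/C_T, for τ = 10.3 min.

0.532

The intermediate concentration in a first-order A→B→C sequence is C_S = k₁C_{R0}(e^(−k₁τ) − e^(−k₂τ))/(k₂−k₁).
e^(−k₁τ) = e^(−0.0963×10.3) = e^(−0.9919) = 0.3709; e^(−k₂τ) = e^(−2.142) = 0.1174.
C_S = 0.0963×3.60/(0.208−0.0963) × (0.3709−0.1174) = 3.104×0.2535 = 0.7868 mol/L.
C_R = C_{R0}e^(−k₁τ) = 1.335 mol/L, so C_T = C_{R0}−C_R−C_S = 1.478 mol/L; C_S/C_T = 0.532.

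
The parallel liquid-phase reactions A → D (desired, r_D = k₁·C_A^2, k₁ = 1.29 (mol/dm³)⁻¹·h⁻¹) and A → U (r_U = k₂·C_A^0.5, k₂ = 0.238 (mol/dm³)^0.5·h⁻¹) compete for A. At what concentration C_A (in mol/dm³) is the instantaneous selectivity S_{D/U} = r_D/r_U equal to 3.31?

0.720 mol/dm³

S_{D/U} = (k₁/k₂)·C_A^1.5 ⇒ C_A = (S·k₂/k₁)^(1/1.5).
= (3.31×0.238/1.29)^(0.6667) = (0.6107)^(0.6667) = 0.720 mol/dm³.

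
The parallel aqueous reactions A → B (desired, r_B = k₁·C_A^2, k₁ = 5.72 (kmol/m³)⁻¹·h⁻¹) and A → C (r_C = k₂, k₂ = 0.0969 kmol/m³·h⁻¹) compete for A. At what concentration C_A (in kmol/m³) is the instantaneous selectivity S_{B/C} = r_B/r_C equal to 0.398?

S_{B/C} = (k₁/k₂)·C_A^2 ⇒ C_A = (S·k₂/k₁)^(0.5).
= (0.398×0.0969/5.72)^(0.5) = (0.006742)^(0.5) = 0.0821 kmol/m³.

0.0821 kmol/m³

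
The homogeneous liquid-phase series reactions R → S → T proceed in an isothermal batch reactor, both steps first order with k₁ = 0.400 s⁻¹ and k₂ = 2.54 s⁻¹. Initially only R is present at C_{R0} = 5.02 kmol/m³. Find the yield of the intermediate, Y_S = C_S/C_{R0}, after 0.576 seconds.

Solving the coupled first-order balances gives C_S(t) = [k₁/(k₂−k₁)]·C_{R0}·(e^(−k₁t) − e^(−k₂t)).
e^(−k₁t) = e^(−0.400×0.576) = e^(−0.2304) = 0.7942; e^(−k₂t) = e^(−1.463) = 0.2315.
C_S = 0.400×5.02/(2.54−0.400) × (0.7942−0.2315) = 0.9383×0.5627 = 0.5280 kmol/m³.
Y_S = C_S/C_{R0} = 0.5280/5.02 = 0.105.

0.105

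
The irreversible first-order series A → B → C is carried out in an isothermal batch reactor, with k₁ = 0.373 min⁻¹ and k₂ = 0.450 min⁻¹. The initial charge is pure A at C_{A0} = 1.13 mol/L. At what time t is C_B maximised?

2.44 min

The intermediate peaks when r₁ = r₂, i.e. k₁e^(−k₁t) = k₂e^(−k₂t), giving t_opt = ln(k₂/k₁)/(k₂−k₁).
= ln(0.450/0.373)/(0.450−0.373) = ln(1.206)/0.07700 = 0.1877/0.07700 = 2.44 min.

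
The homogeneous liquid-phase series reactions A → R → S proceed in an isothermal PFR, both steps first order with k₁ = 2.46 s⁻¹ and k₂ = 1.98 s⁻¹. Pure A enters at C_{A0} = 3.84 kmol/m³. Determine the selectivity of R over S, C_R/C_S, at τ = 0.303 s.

2.63

The intermediate concentration in a first-order A→B→C sequence is C_R = k₁C_{A0}(e^(−k₁τ) − e^(−k₂τ))/(k₂−k₁).
e^(−k₁τ) = e^(−2.46×0.303) = e^(−0.7454) = 0.4746; e^(−k₂τ) = e^(−0.5999) = 0.5488.
C_R = 2.46×3.84/(1.98−2.46) × (0.4746−0.5488) = (-19.68)×(-0.07429) = 1.462 kmol/m³.
C_A = C_{A0}e^(−k₁τ) = 1.822 kmol/m³, so C_S = C_{A0}−C_A−C_R = 0.5557 kmol/m³; C_R/C_S = 2.63.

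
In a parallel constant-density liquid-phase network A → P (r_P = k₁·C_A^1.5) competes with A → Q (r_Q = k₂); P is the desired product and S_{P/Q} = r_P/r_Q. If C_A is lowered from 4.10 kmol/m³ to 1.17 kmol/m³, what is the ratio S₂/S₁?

S_{P/Q} = (k₁/k₂)·C_A^1.5, so S₂/S₁ = (C_{A,2}/C_{A,1})^1.5.
= (1.17/4.10)^1.5 = (0.2854)^1.5 = 0.152.
Selectivity toward P falls as C_A falls — high-concentration operation is favoured.

0.152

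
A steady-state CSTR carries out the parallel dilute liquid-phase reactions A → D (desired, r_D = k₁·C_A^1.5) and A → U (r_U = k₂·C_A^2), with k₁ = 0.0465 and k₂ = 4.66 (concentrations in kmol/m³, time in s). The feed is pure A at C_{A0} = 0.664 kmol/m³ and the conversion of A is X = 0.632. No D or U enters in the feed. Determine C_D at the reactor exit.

0.00830 kmol/m³

Exit C_A = C_{A0}(1−X) = 0.664×0.368 = 0.2444 kmol/m³.
A CSTR operates uniformly at the exit composition, giving r_D = 0.005617 and r_U = 0.2782 (each k·C_A^n at C_A = 0.2444).
Fraction of consumed A going to D: r_D/(r_D+r_U) = 0.01979.
C_D = 0.01979·C_{A0}·X = 0.01979×0.664×0.632 = 0.00830 kmol/m³.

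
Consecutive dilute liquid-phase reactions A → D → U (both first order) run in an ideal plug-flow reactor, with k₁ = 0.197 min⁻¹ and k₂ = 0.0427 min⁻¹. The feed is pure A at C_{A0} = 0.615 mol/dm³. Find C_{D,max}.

0.403 mol/dm³

At the optimum, C_{D,max}/C_{A0} = (k₁/k₂)^[k₂/(k₂−k₁)].
= (0.197/0.0427)^(0.0427/(0.0427−0.197)) = (4.614)^(-0.2767) = 0.6550.
C_{D,max} = 0.6550×0.615 = 0.403 mol/dm³.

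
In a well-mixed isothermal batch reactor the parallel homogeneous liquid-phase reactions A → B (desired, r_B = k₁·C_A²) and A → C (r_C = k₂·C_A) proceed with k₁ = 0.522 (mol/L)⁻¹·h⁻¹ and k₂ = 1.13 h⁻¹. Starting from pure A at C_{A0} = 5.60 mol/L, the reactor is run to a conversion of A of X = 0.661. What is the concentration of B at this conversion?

C_A = C_{A0}(1−X) = 1.898 mol/L.
Along a PFR/batch, dC_C/dC_A = −r_C/(r_B+r_C) = −k₂/(k₂+k₁·C_A).
Integrating from C_{A0} to C_A: C_C = (1.13/0.522)·ln[(1.13+0.522·5.60)/(1.13+0.522·1.90)] = 2.165·ln(4.053/2.121) = 1.402 mol/L.
Then C_B = (C_{A0}−C_A) − C_C = 3.702 − 1.402 = 2.300 mol/L.

2.30 mol/L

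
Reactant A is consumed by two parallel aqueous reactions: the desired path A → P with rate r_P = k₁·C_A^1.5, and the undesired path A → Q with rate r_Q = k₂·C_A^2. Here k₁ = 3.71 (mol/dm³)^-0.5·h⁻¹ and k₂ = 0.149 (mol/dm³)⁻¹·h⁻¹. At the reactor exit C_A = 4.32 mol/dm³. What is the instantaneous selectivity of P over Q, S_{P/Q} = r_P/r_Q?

S_{P/Q} = r_P/r_Q = (k₁·C_A^1.5)/(k₂·C_A^2) = (k₁/k₂)·C_A^-0.5.
= (3.71×4.320^1.5) / (0.149×4.320^2) = 33.31/2.781 = 12.0.
The undesired path is higher order in A, so low C_A (CSTR or dilute feed) favours P.

12.0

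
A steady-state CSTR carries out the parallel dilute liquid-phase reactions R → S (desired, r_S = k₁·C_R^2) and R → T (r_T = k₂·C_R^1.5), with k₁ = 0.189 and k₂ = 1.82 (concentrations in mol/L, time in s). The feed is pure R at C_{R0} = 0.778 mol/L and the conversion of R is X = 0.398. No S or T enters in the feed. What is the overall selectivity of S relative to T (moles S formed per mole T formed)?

0.0711

Exit C_R = C_{R0}(1−X) = 0.778×0.602 = 0.4684 mol/L.
In a CSTR the entire volume is at exit conditions, so r_S = 0.189×0.4684^2 = 0.04146 and r_T = 1.82×0.4684^1.5 = 0.5834.
Overall selectivity = C_S/C_T = r_Sτ/(r_Tτ) = r_S/r_T = 0.0711.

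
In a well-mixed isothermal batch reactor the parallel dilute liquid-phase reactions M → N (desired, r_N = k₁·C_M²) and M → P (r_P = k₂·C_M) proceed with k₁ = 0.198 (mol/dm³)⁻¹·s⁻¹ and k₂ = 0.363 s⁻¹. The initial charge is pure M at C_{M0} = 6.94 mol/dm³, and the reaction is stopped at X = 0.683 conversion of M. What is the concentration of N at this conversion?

3.32 mol/dm³

C_M = C_{M0}(1−X) = 2.200 mol/dm³.
Along a PFR/batch, dC_P/dC_M = −r_P/(r_N+r_P) = −k₂/(k₂+k₁·C_M).
Integrating from C_{M0} to C_M: C_P = (0.363/0.198)·ln[(0.363+0.198·6.94)/(0.363+0.198·2.20)] = 1.833·ln(1.737/0.7986) = 1.425 mol/dm³.
Then C_N = (C_{M0}−C_M) − C_P = 4.740 − 1.425 = 3.315 mol/dm³.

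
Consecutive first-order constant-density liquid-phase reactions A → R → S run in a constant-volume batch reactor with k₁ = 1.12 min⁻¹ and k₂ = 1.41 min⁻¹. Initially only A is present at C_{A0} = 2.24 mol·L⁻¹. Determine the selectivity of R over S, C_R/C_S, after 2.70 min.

0.120

The intermediate concentration in a first-order A→B→C sequence is C_R = k₁C_{A0}(e^(−k₁t) − e^(−k₂t))/(k₂−k₁).
e^(−k₁t) = e^(−1.12×2.70) = e^(−3.024) = 0.04861; e^(−k₂t) = e^(−3.807) = 0.02221.
C_R = 1.12×2.24/(1.41−1.12) × (0.04861−0.02221) = 8.651×0.02639 = 0.2283 mol·L⁻¹.
C_A = C_{A0}e^(−k₁t) = 0.1089 mol·L⁻¹, so C_S = C_{A0}−C_A−C_R = 1.903 mol·L⁻¹; C_R/C_S = 0.120.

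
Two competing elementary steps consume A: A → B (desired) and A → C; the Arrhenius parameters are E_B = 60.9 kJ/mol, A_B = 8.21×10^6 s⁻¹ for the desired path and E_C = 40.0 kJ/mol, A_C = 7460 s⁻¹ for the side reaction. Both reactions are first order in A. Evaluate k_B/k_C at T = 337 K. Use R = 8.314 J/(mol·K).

0.634

With equal orders, S_{B/C} = k_B/k_C = (A_B/A_C)·exp[(E_C−E_B)/(RT)].
(E_C−E_B)/(RT) = (40.0−60.9)×10³/(8.314×337) = -20900/2802 = -7.459.
k_B/k_C = (8.21×10^6/7460)·exp(-7.459) = 1101 × 5.760×10^-4 = 0.634.
Since E_B > E_C, raising the temperature improves selectivity toward B.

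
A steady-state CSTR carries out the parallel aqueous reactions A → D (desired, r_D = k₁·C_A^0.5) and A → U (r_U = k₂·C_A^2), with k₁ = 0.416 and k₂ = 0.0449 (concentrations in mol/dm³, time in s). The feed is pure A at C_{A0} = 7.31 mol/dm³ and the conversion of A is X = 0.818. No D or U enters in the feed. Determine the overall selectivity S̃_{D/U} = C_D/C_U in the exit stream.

Exit C_A = C_{A0}(1−X) = 7.31×0.182 = 1.330 mol/dm³.
A CSTR operates uniformly at the exit composition, giving r_D = 0.4798 and r_U = 0.07947 (each k·C_A^n at C_A = 1.330).
Overall selectivity = C_D/C_U = r_Dτ/(r_Uτ) = r_D/r_U = 6.04.

6.04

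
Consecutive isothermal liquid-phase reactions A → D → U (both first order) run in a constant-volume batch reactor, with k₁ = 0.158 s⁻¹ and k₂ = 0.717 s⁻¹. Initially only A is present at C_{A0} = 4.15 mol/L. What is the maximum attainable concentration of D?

0.596 mol/L

At the optimum, C_{D,max}/C_{A0} = (k₁/k₂)^[k₂/(k₂−k₁)].
= (0.158/0.717)^(0.717/(0.717−0.158)) = (0.2204)^(1.283) = 0.1437.
C_{D,max} = 0.1437×4.15 = 0.596 mol/L.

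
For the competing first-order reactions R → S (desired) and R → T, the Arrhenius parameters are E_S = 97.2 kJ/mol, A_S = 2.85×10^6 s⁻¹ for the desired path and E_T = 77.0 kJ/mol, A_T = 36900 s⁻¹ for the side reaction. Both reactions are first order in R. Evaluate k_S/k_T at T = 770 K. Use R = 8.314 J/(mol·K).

k_S/k_T = (A_S/A_T)·exp[−(E_S−E_T)/(RT)] = (A_S/A_T)·exp[(E_T−E_S)/(RT)].
(E_T−E_S)/(RT) = (77.0−97.2)×10³/(8.314×770) = -20200/6402 = -3.155.
k_S/k_T = (2.85×10^6/36900)·exp(-3.155) = 77.24 × 0.04262 = 3.29.
Since E_S > E_T, raising the temperature improves selectivity toward S.

3.29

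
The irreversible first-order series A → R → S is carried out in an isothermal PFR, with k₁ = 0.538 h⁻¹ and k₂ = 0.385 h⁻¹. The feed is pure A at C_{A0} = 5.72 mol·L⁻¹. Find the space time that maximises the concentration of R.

The intermediate peaks when r₁ = r₂, i.e. k₁e^(−k₁τ) = k₂e^(−k₂τ), giving τ_opt = ln(k₂/k₁)/(k₂−k₁).
= ln(0.385/0.538)/(0.385−0.538) = ln(0.7156)/-0.1530 = -0.3346/-0.1530 = 2.19 h.

2.19 h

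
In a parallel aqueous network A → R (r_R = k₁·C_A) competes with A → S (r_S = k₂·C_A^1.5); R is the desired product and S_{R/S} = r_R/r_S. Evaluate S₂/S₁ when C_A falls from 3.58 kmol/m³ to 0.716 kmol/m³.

2.24

S_{R/S} = (k₁/k₂)·C_A^-0.5, so S₂/S₁ = (C_{A,2}/C_{A,1})^-0.5.
= (0.716/3.58)^(-0.5) = (0.2000)^(-0.5) = 2.24.
Selectivity toward R rises as C_A falls — low-concentration operation is favoured.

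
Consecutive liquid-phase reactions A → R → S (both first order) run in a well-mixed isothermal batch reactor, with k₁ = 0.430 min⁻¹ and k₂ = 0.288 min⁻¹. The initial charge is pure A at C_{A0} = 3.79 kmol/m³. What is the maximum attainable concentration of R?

For a first-order series the maximum intermediate yield is C_{R,max}/C_{A0} = (k₁/k₂)^[k₂/(k₂−k₁)].
= (0.430/0.288)^(0.288/(0.288−0.430)) = (1.493)^(-2.028) = 0.4436.
C_{R,max} = 0.4436×3.79 = 1.68 kmol/m³.

1.68 kmol/m³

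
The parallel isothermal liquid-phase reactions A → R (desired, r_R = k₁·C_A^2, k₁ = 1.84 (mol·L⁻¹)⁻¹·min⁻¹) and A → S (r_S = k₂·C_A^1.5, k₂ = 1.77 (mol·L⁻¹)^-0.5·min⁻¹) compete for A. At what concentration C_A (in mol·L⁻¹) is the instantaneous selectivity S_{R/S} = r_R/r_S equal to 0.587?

S_{R/S} = (k₁/k₂)·C_A^0.5 ⇒ C_A = (S·k₂/k₁)^(2).
= (0.587×1.77/1.84)^(2) = (0.5647)^(2) = 0.319 mol·L⁻¹.

0.319 mol·L⁻¹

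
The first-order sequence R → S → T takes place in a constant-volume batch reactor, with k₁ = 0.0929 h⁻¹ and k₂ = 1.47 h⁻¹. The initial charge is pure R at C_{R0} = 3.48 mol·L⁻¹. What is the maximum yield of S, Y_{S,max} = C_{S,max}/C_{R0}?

Evaluating C_S at t_opt = ln(k₂/k₁)/(k₂−k₁) gives C_{S,max}/C_{R0} = (k₁/k₂)^[k₂/(k₂−k₁)].
= (0.0929/1.47)^(1.47/(1.47−0.0929)) = (0.06320)^(1.067) = 0.05246.

0.0525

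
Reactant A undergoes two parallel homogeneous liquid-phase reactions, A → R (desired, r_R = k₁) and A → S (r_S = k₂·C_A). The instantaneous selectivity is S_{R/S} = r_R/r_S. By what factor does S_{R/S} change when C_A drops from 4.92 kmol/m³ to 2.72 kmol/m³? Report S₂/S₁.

S_{R/S} = (k₁/k₂)·C_A⁻¹, so S₂/S₁ = (C_{A,2}/C_{A,1})⁻¹.
= 4.92/2.72 = 1.81.

1.81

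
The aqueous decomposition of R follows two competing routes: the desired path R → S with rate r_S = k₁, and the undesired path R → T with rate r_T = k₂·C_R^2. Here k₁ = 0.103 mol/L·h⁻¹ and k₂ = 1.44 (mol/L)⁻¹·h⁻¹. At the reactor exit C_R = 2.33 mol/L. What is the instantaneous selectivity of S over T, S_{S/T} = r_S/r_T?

S_{S/T} = r_S/r_T = (k₁)/(k₂·C_R^2) = (k₁/k₂)·C_R^-2.
= (0.103) / (1.44×2.330^2) = 0.1030/7.818 = 0.0132.
The undesired path is higher order in R, so low C_R (CSTR or dilute feed) favours S.

0.0132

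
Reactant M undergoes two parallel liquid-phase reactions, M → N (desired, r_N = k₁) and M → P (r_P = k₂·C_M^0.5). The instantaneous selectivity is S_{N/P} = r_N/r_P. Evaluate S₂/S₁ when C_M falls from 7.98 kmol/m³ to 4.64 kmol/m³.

S_{N/P} = (k₁/k₂)·C_M^-0.5, so S₂/S₁ = (C_{M,2}/C_{M,1})^-0.5.
= (4.64/7.98)^(-0.5) = (0.5815)^(-0.5) = 1.31.
Selectivity toward N rises as C_M falls — low-concentration operation is favoured.

1.31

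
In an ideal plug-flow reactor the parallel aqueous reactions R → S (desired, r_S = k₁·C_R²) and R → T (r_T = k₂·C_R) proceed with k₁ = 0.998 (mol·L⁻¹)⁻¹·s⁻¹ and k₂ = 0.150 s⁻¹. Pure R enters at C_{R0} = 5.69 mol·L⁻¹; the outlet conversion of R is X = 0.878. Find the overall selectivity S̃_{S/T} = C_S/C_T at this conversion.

16.2

C_R = C_{R0}(1−X) = 0.6942 mol·L⁻¹.
Along a PFR/batch, dC_T/dC_R = −r_T/(r_S+r_T) = −k₂/(k₂+k₁·C_R).
Integrating from C_{R0} to C_R: C_T = (0.150/0.998)·ln[(0.150+0.998·5.69)/(0.150+0.998·0.694)] = 0.1503·ln(5.829/0.8428) = 0.2907 mol·L⁻¹.
Then C_S = (C_{R0}−C_R) − C_T = 4.996 − 0.2907 = 4.705 mol·L⁻¹.
S̃_{S/T} = C_S/C_T = 4.705/0.2907 = 16.2.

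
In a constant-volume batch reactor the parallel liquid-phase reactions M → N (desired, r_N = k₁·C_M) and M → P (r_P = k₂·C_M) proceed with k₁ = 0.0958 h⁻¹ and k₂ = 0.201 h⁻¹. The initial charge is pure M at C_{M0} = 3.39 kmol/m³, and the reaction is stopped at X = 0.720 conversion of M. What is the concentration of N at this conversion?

0.788 kmol/m³

C_M = C_{M0}(1−X) = 0.9492 kmol/m³.
Both paths are first order in M, so the instantaneous fraction to N is constant: dC_N/d(−C_M) = k₁/(k₁+k₂) = 0.3228.
C_N = 0.3228·(C_{M0}−C_M) = 0.3228×2.441 = 0.788 kmol/m³.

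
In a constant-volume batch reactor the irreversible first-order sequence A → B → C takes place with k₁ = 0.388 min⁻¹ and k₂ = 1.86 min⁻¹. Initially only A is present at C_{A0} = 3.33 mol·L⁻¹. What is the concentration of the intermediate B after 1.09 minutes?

0.459 mol·L⁻¹

For first-order series with pure A initially, C_B(t) = k₁C_{A0}/(k₂−k₁)·(e^(−k₁t) − e^(−k₂t)).
e^(−k₁t) = e^(−0.388×1.09) = e^(−0.4229) = 0.6551; e^(−k₂t) = e^(−2.027) = 0.1317.
C_B = 0.388×3.33/(1.86−0.388) × (0.6551−0.1317) = 0.8777×0.5235 = 0.4595 mol·L⁻¹.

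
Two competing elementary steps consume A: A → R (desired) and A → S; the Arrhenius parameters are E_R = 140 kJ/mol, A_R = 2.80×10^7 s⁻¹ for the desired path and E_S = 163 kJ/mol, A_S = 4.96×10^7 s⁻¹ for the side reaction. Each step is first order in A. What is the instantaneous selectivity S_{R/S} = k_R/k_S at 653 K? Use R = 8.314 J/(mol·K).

Since both paths have the same order in A, the concentration cancels and S_{R/S} = k_R/k_S = (A_R/A_S)·exp[(E_S−E_R)/(RT)].
(E_S−E_R)/(RT) = (163−140)×10³/(8.314×653) = 23000/5429 = 4.236.
k_R/k_S = (2.80×10^7/4.96×10^7)·exp(4.236) = 0.5645 × 69.16 = 39.0.

39.0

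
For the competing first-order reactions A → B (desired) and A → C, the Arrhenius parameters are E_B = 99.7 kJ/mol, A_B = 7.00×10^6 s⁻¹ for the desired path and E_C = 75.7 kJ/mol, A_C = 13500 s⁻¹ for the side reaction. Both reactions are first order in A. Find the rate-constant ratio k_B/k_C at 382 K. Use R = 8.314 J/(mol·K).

0.271

With equal orders, S_{B/C} = k_B/k_C = (A_B/A_C)·exp[(E_C−E_B)/(RT)].
(E_C−E_B)/(RT) = (75.7−99.7)×10³/(8.314×382) = -24000/3176 = -7.557.
k_B/k_C = (7.00×10^6/13500)·exp(-7.557) = 518.5 × 5.225×10^-4 = 0.271.
Since E_B > E_C, raising the temperature improves selectivity toward B.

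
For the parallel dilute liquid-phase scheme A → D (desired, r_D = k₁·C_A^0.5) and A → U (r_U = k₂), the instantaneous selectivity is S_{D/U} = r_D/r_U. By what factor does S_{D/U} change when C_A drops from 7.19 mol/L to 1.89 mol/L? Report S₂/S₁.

S_{D/U} = (k₁/k₂)·C_A^0.5, so S₂/S₁ = (C_{A,2}/C_{A,1})^0.5.
= (1.89/7.19)^0.5 = (0.2629)^0.5 = 0.513.

0.513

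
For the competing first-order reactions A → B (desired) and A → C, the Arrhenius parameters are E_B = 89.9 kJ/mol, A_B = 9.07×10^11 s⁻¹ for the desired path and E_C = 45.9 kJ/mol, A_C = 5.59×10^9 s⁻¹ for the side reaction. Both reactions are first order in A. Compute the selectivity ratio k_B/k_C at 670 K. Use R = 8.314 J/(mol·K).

0.0602

k_B/k_C = (A_B/A_C)·exp[−(E_B−E_C)/(RT)] = (A_B/A_C)·exp[(E_C−E_B)/(RT)].
(E_C−E_B)/(RT) = (45.9−89.9)×10³/(8.314×670) = -44000/5570 = -7.899.
k_B/k_C = (9.07×10^11/5.59×10^9)·exp(-7.899) = 162.3 × 3.711×10^-4 = 0.0602.
Since E_B > E_C, raising the temperature improves selectivity toward B.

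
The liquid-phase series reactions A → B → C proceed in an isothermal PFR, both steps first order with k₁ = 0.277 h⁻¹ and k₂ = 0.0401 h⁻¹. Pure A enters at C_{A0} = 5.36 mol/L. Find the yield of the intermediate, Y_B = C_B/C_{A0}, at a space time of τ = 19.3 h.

The intermediate concentration in a first-order A→B→C sequence is C_B = k₁C_{A0}(e^(−k₁τ) − e^(−k₂τ))/(k₂−k₁).
e^(−k₁τ) = e^(−0.277×19.3) = e^(−5.346) = 0.004767; e^(−k₂τ) = e^(−0.7739) = 0.4612.
C_B = 0.277×5.36/(0.0401−0.277) × (0.004767−0.4612) = (-6.267)×(-0.4564) = 2.861 mol/L.
Y_B = C_B/C_{A0} = 2.861/5.36 = 0.534.

0.534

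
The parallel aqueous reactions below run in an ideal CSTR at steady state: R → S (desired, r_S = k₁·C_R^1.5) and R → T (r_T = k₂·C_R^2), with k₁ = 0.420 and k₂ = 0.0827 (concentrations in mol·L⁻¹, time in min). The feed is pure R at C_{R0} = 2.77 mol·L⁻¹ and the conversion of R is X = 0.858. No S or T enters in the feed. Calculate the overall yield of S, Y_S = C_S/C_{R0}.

Exit C_R = C_{R0}(1−X) = 2.77×0.142 = 0.3933 mol·L⁻¹.
Rates in a CSTR are evaluated at the outlet concentration: r_S = 0.420×0.3933^1.5 = 0.1036, r_T = 0.0827×0.3933^2 = 0.01280.
Fraction of consumed R going to S: r_S/(r_S+r_T) = 0.8901.
C_S = 0.8901·C_{R0}·X = 0.8901×2.77×0.858 = 2.12 mol·L⁻¹; Y_S = C_S/C_{R0} = 0.764.

0.764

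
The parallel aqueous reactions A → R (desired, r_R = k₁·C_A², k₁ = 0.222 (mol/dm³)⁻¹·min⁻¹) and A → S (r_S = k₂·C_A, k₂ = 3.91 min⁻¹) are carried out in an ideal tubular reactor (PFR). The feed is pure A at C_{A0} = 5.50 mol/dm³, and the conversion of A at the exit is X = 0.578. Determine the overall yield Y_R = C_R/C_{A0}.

0.104

C_A = C_{A0}(1−X) = 2.321 mol/dm³.
Along a PFR/batch, dC_S/dC_A = −r_S/(r_R+r_S) = −k₂/(k₂+k₁·C_A).
Integrating from C_{A0} to C_A: C_S = (3.91/0.222)·ln[(3.91+0.222·5.50)/(3.91+0.222·2.32)] = 17.61·ln(5.131/4.425) = 2.606 mol/dm³.
Then C_R = (C_{A0}−C_A) − C_S = 3.179 − 2.606 = 0.5728 mol/dm³.
Y_R = C_R/C_{A0} = 0.5728/5.50 = 0.104.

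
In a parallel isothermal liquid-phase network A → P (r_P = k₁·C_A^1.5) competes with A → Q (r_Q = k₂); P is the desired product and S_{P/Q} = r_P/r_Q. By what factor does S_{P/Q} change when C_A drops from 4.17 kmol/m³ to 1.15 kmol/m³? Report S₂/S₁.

S_{P/Q} = (k₁/k₂)·C_A^1.5, so S₂/S₁ = (C_{A,2}/C_{A,1})^1.5.
= (1.15/4.17)^1.5 = (0.2758)^1.5 = 0.145.
Selectivity toward P falls as C_A falls — high-concentration operation is favoured.

0.145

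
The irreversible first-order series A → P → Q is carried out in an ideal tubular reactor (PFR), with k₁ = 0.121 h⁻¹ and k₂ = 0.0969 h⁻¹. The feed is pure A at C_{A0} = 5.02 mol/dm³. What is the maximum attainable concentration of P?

For a first-order series the maximum intermediate yield is C_{P,max}/C_{A0} = (k₁/k₂)^[k₂/(k₂−k₁)].
= (0.121/0.0969)^(0.0969/(0.0969−0.121)) = (1.249)^(-4.021) = 0.4094.
C_{P,max} = 0.4094×5.02 = 2.06 mol/dm³.

2.06 mol/dm³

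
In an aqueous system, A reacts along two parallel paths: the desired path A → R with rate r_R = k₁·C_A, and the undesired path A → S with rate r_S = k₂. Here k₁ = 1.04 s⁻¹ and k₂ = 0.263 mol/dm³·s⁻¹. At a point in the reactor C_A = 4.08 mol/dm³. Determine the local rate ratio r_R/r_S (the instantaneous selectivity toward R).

16.1

S_{R/S} = r_R/r_S = (k₁·C_A)/(k₂) = (k₁/k₂)·C_A.
= (1.04×4.080) / (0.263) = 4.243/0.2630 = 16.1.
Since the desired path is higher order in A, keeping C_A high (PFR or concentrated feed) favours R.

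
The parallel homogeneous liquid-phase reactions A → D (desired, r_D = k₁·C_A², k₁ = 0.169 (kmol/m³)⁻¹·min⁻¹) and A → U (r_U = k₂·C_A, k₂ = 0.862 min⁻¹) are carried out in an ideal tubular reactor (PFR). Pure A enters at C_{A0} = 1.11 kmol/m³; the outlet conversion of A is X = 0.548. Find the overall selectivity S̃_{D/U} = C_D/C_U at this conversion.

0.157

C_A = C_{A0}(1−X) = 0.5017 kmol/m³.
Along a PFR/batch, dC_U/dC_A = −r_U/(r_D+r_U) = −k₂/(k₂+k₁·C_A).
Integrating from C_{A0} to C_A: C_U = (0.862/0.169)·ln[(0.862+0.169·1.11)/(0.862+0.169·0.502)] = 5.101·ln(1.050/0.9468) = 0.5258 kmol/m³.
Then C_D = (C_{A0}−C_A) − C_U = 0.6083 − 0.5258 = 0.08253 kmol/m³.
S̃_{D/U} = C_D/C_U = 0.08253/0.5258 = 0.157.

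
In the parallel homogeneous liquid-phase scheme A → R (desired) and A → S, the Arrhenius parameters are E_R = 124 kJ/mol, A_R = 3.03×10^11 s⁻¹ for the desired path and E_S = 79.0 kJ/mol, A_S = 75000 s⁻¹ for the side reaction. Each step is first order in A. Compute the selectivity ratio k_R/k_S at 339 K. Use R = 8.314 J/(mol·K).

Since both paths have the same order in A, the concentration cancels and S_{R/S} = k_R/k_S = (A_R/A_S)·exp[(E_S−E_R)/(RT)].
(E_S−E_R)/(RT) = (79.0−124)×10³/(8.314×339) = -45000/2818 = -15.97.
k_R/k_S = (3.03×10^11/75000)·exp(-15.97) = 4.040×10^6 × 1.164×10^-7 = 0.470.
Since E_R > E_S, raising the temperature improves selectivity toward R.

0.470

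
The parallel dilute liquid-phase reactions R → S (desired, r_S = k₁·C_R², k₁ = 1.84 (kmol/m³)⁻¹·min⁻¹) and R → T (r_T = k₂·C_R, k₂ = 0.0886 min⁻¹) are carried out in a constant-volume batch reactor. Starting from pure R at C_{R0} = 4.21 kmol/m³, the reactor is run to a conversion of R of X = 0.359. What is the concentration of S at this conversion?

1.49 kmol/m³

C_R = C_{R0}(1−X) = 2.699 kmol/m³.
Along a PFR/batch, dC_T/dC_R = −r_T/(r_S+r_T) = −k₂/(k₂+k₁·C_R).
Integrating from C_{R0} to C_R: C_T = (0.0886/1.84)·ln[(0.0886+1.84·4.21)/(0.0886+1.84·2.70)] = 0.04815·ln(7.835/5.054) = 0.02111 kmol/m³.
Then C_S = (C_{R0}−C_R) − C_T = 1.511 − 0.02111 = 1.490 kmol/m³.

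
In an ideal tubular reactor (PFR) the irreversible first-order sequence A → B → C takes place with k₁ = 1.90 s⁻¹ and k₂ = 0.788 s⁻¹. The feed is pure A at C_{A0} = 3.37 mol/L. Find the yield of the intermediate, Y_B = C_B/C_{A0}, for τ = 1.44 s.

0.439

Solving the coupled first-order balances gives C_B(τ) = [k₁/(k₂−k₁)]·C_{A0}·(e^(−k₁τ) − e^(−k₂τ)).
e^(−k₁τ) = e^(−1.90×1.44) = e^(−2.736) = 0.06483; e^(−k₂τ) = e^(−1.135) = 0.3215.
C_B = 1.90×3.37/(0.788−1.90) × (0.06483−0.3215) = (-5.758)×(-0.2567) = 1.478 mol/L.
Y_B = C_B/C_{A0} = 1.478/3.37 = 0.439.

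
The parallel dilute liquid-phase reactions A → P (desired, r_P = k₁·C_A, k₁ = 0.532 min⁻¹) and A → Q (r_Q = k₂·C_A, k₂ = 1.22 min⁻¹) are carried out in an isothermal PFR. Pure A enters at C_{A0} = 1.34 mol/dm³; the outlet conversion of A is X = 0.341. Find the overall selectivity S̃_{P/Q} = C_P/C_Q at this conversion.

C_A = C_{A0}(1−X) = 0.8831 mol/dm³.
Both paths are first order in A, so the instantaneous fraction to P is constant: dC_P/d(−C_A) = k₁/(k₁+k₂) = 0.3037.
C_P = 0.3037·(C_{A0}−C_A) = 0.3037×0.4569 = 0.139 mol/dm³.
C_Q = (C_{A0}−C_A)−C_P = 0.3182 mol/dm³; S̃_{P/Q} = 0.1388/0.3182 = 0.436.

0.436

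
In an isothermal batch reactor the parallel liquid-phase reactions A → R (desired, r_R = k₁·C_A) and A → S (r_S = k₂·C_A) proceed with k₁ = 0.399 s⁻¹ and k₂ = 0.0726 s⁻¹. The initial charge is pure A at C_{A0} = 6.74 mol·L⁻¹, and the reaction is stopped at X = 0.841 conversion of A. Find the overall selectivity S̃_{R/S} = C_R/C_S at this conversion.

5.50

C_A = C_{A0}(1−X) = 1.072 mol·L⁻¹.
Both paths are first order in A, so the instantaneous fraction to R is constant: dC_R/d(−C_A) = k₁/(k₁+k₂) = 0.8461.
C_R = 0.8461·(C_{A0}−C_A) = 0.8461×5.668 = 4.80 mol·L⁻¹.
C_S = (C_{A0}−C_A)−C_R = 0.8726 mol·L⁻¹; S̃_{R/S} = 4.796/0.8726 = 5.50.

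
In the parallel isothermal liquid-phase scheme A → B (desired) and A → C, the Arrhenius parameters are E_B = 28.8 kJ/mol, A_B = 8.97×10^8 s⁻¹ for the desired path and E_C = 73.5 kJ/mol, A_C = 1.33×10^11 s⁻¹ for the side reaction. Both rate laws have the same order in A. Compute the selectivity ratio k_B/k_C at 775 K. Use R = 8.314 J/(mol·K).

6.95

Since both paths have the same order in A, the concentration cancels and S_{B/C} = k_B/k_C = (A_B/A_C)·exp[(E_C−E_B)/(RT)].
(E_C−E_B)/(RT) = (73.5−28.8)×10³/(8.314×775) = 44700/6443 = 6.937.
k_B/k_C = (8.97×10^8/1.33×10^11)·exp(6.937) = 0.006744 × 1030 = 6.95.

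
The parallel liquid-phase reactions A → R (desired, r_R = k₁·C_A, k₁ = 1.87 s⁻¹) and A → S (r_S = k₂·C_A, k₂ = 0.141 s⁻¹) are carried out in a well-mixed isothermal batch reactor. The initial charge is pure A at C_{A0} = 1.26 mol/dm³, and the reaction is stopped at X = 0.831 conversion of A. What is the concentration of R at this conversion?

C_A = C_{A0}(1−X) = 0.2129 mol/dm³.
Both paths are first order in A, so the instantaneous fraction to R is constant: dC_R/d(−C_A) = k₁/(k₁+k₂) = 0.9299.
C_R = 0.9299·(C_{A0}−C_A) = 0.9299×1.047 = 0.974 mol/dm³.

0.974 mol/dm³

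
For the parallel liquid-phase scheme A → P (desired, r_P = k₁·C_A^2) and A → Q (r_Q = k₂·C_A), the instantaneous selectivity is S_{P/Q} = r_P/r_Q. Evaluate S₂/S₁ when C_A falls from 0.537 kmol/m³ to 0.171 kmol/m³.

0.318

S_{P/Q} = (k₁/k₂)·C_A, so S₂/S₁ = (C_{A,2}/C_{A,1}).
= 0.171/0.537 = 0.318.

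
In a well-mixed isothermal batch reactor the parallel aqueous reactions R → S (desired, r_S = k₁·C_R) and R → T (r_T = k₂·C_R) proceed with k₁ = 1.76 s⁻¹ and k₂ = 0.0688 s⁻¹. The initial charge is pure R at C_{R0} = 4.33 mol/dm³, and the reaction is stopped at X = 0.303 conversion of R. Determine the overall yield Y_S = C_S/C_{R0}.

C_R = C_{R0}(1−X) = 3.018 mol/dm³.
Both paths are first order in R, so the instantaneous fraction to S is constant: dC_S/d(−C_R) = k₁/(k₁+k₂) = 0.9624.
C_S = 0.9624·(C_{R0}−C_R) = 0.9624×1.312 = 1.26 mol/dm³.
Y_S = C_S/C_{R0} = 1.263/4.33 = 0.292.

0.292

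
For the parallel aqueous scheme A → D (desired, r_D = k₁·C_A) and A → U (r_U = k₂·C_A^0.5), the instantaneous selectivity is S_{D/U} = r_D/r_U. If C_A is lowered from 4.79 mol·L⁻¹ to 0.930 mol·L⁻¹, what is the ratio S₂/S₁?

S_{D/U} = (k₁/k₂)·C_A^0.5, so S₂/S₁ = (C_{A,2}/C_{A,1})^0.5.
= (0.930/4.79)^0.5 = (0.1942)^0.5 = 0.441.

0.441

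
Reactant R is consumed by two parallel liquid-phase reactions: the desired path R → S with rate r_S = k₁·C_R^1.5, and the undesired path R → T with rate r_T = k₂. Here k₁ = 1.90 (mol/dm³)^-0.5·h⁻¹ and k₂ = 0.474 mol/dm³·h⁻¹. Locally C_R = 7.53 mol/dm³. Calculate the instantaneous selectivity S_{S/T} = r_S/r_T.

82.8

S_{S/T} = r_S/r_T = (k₁·C_R^1.5)/(k₂) = (k₁/k₂)·C_R^1.5.
= (1.90×7.530^1.5) / (0.474) = 39.26/0.4740 = 82.8.
Since the desired path is higher order in R, keeping C_R high (PFR or concentrated feed) favours S.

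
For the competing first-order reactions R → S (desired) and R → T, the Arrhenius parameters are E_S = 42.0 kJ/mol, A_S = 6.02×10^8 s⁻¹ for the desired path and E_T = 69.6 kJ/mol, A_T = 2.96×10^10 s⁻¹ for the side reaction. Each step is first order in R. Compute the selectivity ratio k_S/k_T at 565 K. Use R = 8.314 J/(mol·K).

Since both paths have the same order in R, the concentration cancels and S_{S/T} = k_S/k_T = (A_S/A_T)·exp[(E_T−E_S)/(RT)].
(E_T−E_S)/(RT) = (69.6−42.0)×10³/(8.314×565) = 27600/4697 = 5.876.
k_S/k_T = (6.02×10^8/2.96×10^10)·exp(5.876) = 0.02034 × 356.2 = 7.24.
Since E_S < E_T, lowering the temperature improves selectivity toward S.

7.24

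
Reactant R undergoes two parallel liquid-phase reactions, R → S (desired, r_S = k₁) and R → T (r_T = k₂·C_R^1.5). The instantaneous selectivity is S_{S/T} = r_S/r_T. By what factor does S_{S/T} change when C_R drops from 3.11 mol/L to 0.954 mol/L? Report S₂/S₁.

S_{S/T} = (k₁/k₂)·C_R^-1.5, so S₂/S₁ = (C_{R,2}/C_{R,1})^-1.5.
= (0.954/3.11)^(-1.5) = (0.3068)^(-1.5) = 5.89.
Selectivity toward S rises as C_R falls — low-concentration operation is favoured.

5.89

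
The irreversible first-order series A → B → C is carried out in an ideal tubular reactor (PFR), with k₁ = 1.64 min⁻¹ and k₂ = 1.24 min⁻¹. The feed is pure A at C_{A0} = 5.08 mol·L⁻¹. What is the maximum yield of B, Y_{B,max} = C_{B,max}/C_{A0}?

For a first-order series the maximum intermediate yield is C_{B,max}/C_{A0} = (k₁/k₂)^[k₂/(k₂−k₁)].
= (1.64/1.24)^(1.24/(1.24−1.64)) = (1.323)^(-3.100) = 0.4203.

0.420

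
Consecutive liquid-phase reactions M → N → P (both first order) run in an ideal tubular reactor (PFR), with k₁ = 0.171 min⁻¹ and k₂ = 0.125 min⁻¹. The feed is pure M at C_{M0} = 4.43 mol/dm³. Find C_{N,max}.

1.89 mol/dm³

For a first-order series the maximum intermediate yield is C_{N,max}/C_{M0} = (k₁/k₂)^[k₂/(k₂−k₁)].
= (0.171/0.125)^(0.125/(0.125−0.171)) = (1.368)^(-2.717) = 0.4268.
C_{N,max} = 0.4268×4.43 = 1.89 mol/dm³.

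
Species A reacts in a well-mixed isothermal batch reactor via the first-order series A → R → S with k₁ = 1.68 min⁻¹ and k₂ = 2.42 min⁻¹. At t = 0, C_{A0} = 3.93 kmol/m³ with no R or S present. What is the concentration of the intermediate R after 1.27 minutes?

The intermediate concentration in a first-order A→B→C sequence is C_R = k₁C_{A0}(e^(−k₁t) − e^(−k₂t))/(k₂−k₁).
e^(−k₁t) = e^(−1.68×1.27) = e^(−2.134) = 0.1184; e^(−k₂t) = e^(−3.073) = 0.04626.
C_R = 1.68×3.93/(2.42−1.68) × (0.1184−0.04626) = 8.922×0.07215 = 0.6437 kmol/m³.

0.644 kmol/m³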